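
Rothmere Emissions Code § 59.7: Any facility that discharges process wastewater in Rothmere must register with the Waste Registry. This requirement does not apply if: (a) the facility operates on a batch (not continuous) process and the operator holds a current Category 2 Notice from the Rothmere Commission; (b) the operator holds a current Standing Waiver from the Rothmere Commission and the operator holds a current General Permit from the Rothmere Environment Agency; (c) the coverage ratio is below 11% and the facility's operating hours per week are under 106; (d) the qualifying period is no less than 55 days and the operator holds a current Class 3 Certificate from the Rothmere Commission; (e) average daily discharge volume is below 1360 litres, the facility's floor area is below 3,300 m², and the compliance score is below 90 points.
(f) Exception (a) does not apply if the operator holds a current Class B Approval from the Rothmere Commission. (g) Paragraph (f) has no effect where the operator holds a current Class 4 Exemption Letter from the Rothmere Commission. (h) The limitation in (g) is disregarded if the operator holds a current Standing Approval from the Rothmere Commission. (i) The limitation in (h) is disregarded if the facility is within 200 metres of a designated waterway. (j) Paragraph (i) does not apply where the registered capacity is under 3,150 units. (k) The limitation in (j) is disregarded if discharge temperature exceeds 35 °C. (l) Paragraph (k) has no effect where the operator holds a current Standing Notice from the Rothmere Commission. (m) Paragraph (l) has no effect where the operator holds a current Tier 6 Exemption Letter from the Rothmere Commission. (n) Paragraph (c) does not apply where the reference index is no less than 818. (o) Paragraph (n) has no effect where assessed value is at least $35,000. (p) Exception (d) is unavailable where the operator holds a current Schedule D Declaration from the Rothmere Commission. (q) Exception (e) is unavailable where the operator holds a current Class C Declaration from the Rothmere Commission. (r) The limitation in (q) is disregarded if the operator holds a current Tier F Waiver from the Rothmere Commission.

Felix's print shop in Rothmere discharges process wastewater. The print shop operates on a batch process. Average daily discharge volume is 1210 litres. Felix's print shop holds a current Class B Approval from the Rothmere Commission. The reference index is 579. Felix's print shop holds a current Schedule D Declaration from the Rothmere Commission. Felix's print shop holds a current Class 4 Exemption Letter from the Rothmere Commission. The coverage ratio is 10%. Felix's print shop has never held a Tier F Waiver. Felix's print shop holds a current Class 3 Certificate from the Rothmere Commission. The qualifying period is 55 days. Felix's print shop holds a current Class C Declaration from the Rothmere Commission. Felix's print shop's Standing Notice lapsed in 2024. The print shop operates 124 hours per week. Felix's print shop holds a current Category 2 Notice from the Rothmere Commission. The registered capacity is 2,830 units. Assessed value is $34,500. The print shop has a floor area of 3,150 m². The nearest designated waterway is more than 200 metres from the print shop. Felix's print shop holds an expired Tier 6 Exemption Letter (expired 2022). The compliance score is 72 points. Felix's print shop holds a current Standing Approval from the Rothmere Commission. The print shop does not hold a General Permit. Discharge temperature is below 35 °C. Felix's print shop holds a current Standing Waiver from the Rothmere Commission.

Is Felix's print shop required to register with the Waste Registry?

Yes — Felix's print shop must register with the Waste Registry.

All of (a)'s requirements are met (the facility operates on a batch process; a current Category 2 Notice is held). Turning to paragraphs (f)–(m): (f) operates against (a): a current Class B Approval is held. (g) would limit (f) — a current Class 4 Exemption Letter is held — but (h) sets (g) aside: (h) operates — a current Standing Approval is held. (i) is inapplicable (the print shop is more than 200 m from any designated waterway), so (h) stands. (a) is therefore removed.
Exception (b) fails — no General Permit is held.
Exception (c) fails — the facility's operating hours per week are 124, not under 106.
Exception (d)'s conditions are all satisfied: the qualifying period is 55 days, meeting the 55 days threshold; a current Class 3 Certificate is held. However, paragraph (p) must be considered: (p) operates against (d): a current Schedule D Declaration is held. Exception (d) does not apply.
Exception (e) is satisfied on its face — average daily discharge volume is 1210 litres, below the 1360 litres limit; the facility's floor area is 3,150 m², below the 3,300 m² limit; the compliance score is 72 points, below the 90 points limit. But applying paragraphs (q)–(r): (q) operates against (e): a current Class C Declaration is held. (r), which would lift (q), is not engaged — there is no Tier F Waiver in force. Exception (e) does not apply.
Every exception is unavailable, so the rule governs.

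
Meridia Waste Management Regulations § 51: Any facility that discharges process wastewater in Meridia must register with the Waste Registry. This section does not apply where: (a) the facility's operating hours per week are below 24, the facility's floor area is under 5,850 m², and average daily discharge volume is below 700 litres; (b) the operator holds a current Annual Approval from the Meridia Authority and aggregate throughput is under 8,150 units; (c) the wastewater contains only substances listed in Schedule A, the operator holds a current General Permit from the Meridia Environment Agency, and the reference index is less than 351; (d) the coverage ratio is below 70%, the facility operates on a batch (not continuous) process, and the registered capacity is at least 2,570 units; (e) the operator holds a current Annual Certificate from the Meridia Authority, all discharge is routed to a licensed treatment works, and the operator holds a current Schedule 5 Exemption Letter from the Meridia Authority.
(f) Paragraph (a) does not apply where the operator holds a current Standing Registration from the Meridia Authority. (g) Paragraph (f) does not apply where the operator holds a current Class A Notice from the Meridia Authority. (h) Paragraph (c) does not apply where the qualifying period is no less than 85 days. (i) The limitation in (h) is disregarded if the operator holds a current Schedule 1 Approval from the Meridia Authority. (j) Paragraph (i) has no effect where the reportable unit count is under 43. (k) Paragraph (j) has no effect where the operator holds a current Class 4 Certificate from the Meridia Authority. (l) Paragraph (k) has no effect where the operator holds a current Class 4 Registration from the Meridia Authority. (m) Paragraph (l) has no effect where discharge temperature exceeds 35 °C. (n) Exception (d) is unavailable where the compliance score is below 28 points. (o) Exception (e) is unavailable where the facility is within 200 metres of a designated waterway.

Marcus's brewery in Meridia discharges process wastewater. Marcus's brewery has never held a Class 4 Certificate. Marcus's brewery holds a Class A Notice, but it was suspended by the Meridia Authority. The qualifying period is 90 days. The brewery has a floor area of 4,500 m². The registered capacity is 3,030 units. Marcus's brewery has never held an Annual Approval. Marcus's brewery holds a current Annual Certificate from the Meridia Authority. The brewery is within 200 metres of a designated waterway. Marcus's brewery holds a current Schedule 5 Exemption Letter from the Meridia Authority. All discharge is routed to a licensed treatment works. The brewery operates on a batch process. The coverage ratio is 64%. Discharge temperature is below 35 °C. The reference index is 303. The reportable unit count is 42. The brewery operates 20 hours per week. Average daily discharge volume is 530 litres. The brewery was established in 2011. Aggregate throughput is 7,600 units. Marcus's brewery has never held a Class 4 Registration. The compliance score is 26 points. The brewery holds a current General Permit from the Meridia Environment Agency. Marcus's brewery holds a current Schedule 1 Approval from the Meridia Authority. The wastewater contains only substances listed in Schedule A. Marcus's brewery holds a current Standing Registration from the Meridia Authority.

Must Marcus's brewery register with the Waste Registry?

Exception (a)'s conditions are all satisfied: the facility's operating hours per week are 20, below the 24 limit; the facility's floor area is 4,500 m², under the 5,850 m² limit; average daily discharge volume is 530 litres, below the 700 litres limit. However, paragraphs (f)–(g) must be considered: (f) operates against (a): a current Standing Registration is held. (g) is not triggered (no current Class A Notice is held), so (f) stands. Exception (a) does not apply.
Exception (b) fails — no current Annual Approval is held.
Exception (c) is satisfied on its face — the wastewater is Schedule-A-only; a current General Permit is held; the reference index is 303, less than the 351 limit. But: (h) is engaged — the qualifying period is 90 days, meeting the 85 days threshold. (i) would limit (h) — a current Schedule 1 Approval is held — but (j) sets (i) aside: (j) operates — the reportable unit count is 42, under the 43 limit. (k) is not triggered (no current Class 4 Certificate is held), so (j) stands. Exception (c) does not apply.
Exception (d) is satisfied on its face — the coverage ratio is 64%, below the 70% limit; the facility operates on a batch process; the registered capacity is 3,030 units, meeting the 2,570 units threshold. Turning to paragraph (n): (n) operates against (d): the compliance score is 26 points, below the 28 points limit. Exception (d) does not apply.
All of (e)'s requirements are met (a current Annual Certificate is held; discharge is routed to a licensed treatment works; a current Schedule 5 Exemption Letter is held). Turning to paragraph (o): (o) operates against (e): the brewery is within 200 m of a designated waterway. Exception (e) does not apply.
Every exception is unavailable, so the rule governs.

Yes — Marcus's brewery must register with the Waste Registry.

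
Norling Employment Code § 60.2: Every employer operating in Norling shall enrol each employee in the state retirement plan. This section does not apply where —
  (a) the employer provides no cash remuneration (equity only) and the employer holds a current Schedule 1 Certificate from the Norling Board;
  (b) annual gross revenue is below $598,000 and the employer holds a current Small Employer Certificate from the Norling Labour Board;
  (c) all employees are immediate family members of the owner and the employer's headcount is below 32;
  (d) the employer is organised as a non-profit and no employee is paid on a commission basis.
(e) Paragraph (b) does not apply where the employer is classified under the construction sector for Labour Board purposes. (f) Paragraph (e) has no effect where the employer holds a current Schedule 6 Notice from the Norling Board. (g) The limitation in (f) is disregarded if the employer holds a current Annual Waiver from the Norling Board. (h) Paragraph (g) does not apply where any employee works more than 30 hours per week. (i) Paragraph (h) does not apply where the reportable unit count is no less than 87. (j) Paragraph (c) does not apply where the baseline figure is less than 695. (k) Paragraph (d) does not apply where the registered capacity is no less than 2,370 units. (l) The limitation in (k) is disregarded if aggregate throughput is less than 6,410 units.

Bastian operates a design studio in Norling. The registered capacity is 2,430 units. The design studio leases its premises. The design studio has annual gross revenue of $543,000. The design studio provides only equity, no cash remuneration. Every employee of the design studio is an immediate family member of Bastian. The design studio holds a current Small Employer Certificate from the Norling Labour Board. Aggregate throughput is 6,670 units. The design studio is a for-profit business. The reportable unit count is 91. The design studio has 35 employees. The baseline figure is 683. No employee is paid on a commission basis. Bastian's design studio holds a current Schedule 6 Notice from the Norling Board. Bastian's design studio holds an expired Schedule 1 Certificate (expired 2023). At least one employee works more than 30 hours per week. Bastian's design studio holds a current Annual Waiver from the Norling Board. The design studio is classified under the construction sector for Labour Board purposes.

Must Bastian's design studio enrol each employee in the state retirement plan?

Yes — Bastian's design studio must enrol each employee in the state retirement plan.

Exception (a) fails — the Schedule 1 Certificate is not current.
Exception (b)'s conditions are all satisfied: annual gross revenue is $543,000, below the $598,000 limit; a current Small Employer Certificate is held. But: (e) is engaged — the design studio is classified under the construction sector. (f) applies (a current Schedule 6 Notice is held), but is displaced by (g): (g) operates against (f): a current Annual Waiver is held. (h) would limit (g) — at least one employee exceeds 30 hours/week — but (i) sets (h) aside: (i) operates against (h): the reportable unit count is 91, meeting the 87 threshold. So (b) is unavailable.
Exception (c) does not apply: the employer's headcount is 35, not below 32.
Exception (d) fails — the employer is for-profit.
Every exception is unavailable, so the rule governs.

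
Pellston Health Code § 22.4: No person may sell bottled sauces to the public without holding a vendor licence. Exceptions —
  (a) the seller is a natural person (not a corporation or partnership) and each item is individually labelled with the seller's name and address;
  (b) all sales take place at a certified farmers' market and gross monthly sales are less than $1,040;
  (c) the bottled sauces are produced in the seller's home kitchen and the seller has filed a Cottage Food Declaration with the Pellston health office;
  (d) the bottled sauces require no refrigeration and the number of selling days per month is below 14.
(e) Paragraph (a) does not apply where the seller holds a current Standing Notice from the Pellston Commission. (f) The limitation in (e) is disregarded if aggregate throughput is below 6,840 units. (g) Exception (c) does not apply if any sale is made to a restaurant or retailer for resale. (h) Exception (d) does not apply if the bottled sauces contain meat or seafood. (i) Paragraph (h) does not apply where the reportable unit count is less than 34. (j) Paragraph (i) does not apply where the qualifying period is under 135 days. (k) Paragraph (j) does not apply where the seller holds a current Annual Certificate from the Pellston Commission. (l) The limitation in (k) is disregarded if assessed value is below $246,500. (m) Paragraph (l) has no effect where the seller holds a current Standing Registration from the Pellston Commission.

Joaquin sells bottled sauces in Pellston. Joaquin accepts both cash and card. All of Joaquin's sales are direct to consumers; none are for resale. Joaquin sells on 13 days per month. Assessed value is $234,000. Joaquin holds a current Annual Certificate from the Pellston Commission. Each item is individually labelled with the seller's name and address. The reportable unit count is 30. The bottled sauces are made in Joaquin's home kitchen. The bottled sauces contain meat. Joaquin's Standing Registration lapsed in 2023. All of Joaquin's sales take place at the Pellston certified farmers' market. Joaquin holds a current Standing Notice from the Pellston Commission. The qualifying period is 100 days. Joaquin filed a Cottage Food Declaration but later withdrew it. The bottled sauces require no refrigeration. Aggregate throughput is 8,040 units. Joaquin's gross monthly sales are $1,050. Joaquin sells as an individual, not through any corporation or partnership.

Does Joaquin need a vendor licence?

Exception (a) is satisfied on its face — the seller is a natural person; items are individually labelled. But: (e) applies — a current Standing Notice is held. (f) does not operate here (aggregate throughput is 8,040 units, not below 6,840 units), so (e) stands. Exception (a) does not apply.
Exception (b) requires that gross monthly sales are less than $1,040; but gross monthly sales are $1,050, not less than $1,040, so (b) is unavailable.
Exception (c) fails — the Cottage Food Declaration was withdrawn.
All of (d)'s requirements are met (the bottled sauces are shelf-stable; the number of selling days per month is 13, below the 14 limit). However, paragraphs (h)–(m) must be considered: (h) operates — the bottled sauces contain meat. (i) would limit (h) — the reportable unit count is 30, less than the 34 limit — but (j) sets (i) aside: (j) operates against (i): the qualifying period is 100 days, under the 135 days limit. (k) operates (a current Annual Certificate is held), but is displaced by (l): (l) applies — assessed value is $234,000, below the $246,500 limit. (m) is inapplicable (there is no Standing Registration in force), so (l) stands. So (d) is unavailable.
No exception applies. The general rule governs.

Yes — Joaquin must hold a vendor licence.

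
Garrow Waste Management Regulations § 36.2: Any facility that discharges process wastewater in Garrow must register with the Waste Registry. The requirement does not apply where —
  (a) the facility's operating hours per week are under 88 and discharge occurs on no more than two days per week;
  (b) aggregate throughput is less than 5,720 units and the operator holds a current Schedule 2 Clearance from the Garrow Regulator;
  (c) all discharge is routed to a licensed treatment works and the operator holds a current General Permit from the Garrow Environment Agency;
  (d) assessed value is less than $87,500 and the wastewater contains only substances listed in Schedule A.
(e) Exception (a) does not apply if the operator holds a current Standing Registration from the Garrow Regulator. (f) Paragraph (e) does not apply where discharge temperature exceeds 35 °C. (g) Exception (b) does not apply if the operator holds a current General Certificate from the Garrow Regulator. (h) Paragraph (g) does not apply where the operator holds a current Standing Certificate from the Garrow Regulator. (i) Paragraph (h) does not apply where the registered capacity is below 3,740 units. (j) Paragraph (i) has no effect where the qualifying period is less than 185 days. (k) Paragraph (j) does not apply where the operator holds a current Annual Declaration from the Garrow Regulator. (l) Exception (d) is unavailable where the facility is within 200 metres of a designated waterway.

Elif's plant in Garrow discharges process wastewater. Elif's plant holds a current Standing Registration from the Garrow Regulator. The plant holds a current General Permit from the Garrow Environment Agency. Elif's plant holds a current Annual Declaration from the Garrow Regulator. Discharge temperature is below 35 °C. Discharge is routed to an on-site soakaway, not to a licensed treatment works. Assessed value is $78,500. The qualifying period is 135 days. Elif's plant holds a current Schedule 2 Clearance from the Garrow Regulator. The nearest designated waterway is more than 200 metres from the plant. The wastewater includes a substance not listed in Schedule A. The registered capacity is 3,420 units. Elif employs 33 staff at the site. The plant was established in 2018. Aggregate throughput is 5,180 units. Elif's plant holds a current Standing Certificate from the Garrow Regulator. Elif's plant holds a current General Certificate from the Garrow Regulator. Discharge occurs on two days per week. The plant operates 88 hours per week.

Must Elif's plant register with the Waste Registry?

Exception (a) fails — the facility's operating hours per week are 88, not under 88.
Exception (b) is satisfied on its face — aggregate throughput is 5,180 units, less than the 5,720 units limit; a current Schedule 2 Clearance is held. But: (g) operates — a current General Certificate is held. (h) is engaged (a current Standing Certificate is held), but is displaced by (i): (i) operates — the registered capacity is 3,420 units, below the 3,740 units limit. (j) would limit (i) — the qualifying period is 135 days, less than the 185 days limit — but (k) sets (j) aside: (k) operates against (j): a current Annual Declaration is held. So (b) is unavailable.
Exception (c) fails — discharge is not routed to a licensed treatment works.
Exception (d) fails — the wastewater includes a non-Schedule-A substance.
No exception applies. The general rule governs.

Yes — Elif's plant must register with the Waste Registry.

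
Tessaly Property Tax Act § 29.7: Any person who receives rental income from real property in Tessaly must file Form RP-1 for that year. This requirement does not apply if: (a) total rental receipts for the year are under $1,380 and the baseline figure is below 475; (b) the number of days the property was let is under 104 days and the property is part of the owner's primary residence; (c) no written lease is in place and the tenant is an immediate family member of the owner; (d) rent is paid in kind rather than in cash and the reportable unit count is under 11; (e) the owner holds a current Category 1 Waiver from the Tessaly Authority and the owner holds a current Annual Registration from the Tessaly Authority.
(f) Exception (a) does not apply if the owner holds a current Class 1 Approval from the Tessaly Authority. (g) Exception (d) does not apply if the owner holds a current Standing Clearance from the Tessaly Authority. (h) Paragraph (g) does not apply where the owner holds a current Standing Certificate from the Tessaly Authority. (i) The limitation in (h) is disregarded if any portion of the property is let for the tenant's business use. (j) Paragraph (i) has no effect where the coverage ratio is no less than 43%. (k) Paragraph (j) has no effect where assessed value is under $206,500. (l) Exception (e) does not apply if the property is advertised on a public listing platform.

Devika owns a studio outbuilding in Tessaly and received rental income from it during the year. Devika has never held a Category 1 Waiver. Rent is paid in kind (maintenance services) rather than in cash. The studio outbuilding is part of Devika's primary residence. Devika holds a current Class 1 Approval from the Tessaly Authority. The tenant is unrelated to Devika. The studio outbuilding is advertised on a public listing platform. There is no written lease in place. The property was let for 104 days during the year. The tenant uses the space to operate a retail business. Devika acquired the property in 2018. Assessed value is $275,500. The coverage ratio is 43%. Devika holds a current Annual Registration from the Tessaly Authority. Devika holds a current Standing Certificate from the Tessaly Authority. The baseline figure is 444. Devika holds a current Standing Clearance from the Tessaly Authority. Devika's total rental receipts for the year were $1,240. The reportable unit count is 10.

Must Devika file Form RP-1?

Exception (a): total rental receipts for the year are $1,240, under the $1,380 limit; the baseline figure is 444, below the 475 limit — every condition holds. But: (f) operates against (a): a current Class 1 Approval is held. (a) is therefore removed.
Exception (b) requires that the number of days the property was let is under 104 days; but the number of days the property was let is 104 days, not under 104 days, so (b) is unavailable.
Exception (c) requires that the tenant is an immediate family member of the owner; but the tenant is unrelated to the owner, so (c) is unavailable.
Exception (d) is satisfied on its face — rent is paid in kind; the reportable unit count is 10, under the 11 limit. As to paragraphs (g)–(k): (g) operates (a current Standing Clearance is held), but is displaced by (h): (h) operates against (g): a current Standing Certificate is held. (i) applies (the space is let for business use), but yields to (j): (j) operates against (i): the coverage ratio is 43%, meeting the 43% threshold. (k), which would lift (j), is not triggered — assessed value is $275,500, not under $206,500. (d) remains available.
Exception (e) fails — the Category 1 Waiver is not current.

No — exception (d) applies; Devika is not required to file Form RP-1.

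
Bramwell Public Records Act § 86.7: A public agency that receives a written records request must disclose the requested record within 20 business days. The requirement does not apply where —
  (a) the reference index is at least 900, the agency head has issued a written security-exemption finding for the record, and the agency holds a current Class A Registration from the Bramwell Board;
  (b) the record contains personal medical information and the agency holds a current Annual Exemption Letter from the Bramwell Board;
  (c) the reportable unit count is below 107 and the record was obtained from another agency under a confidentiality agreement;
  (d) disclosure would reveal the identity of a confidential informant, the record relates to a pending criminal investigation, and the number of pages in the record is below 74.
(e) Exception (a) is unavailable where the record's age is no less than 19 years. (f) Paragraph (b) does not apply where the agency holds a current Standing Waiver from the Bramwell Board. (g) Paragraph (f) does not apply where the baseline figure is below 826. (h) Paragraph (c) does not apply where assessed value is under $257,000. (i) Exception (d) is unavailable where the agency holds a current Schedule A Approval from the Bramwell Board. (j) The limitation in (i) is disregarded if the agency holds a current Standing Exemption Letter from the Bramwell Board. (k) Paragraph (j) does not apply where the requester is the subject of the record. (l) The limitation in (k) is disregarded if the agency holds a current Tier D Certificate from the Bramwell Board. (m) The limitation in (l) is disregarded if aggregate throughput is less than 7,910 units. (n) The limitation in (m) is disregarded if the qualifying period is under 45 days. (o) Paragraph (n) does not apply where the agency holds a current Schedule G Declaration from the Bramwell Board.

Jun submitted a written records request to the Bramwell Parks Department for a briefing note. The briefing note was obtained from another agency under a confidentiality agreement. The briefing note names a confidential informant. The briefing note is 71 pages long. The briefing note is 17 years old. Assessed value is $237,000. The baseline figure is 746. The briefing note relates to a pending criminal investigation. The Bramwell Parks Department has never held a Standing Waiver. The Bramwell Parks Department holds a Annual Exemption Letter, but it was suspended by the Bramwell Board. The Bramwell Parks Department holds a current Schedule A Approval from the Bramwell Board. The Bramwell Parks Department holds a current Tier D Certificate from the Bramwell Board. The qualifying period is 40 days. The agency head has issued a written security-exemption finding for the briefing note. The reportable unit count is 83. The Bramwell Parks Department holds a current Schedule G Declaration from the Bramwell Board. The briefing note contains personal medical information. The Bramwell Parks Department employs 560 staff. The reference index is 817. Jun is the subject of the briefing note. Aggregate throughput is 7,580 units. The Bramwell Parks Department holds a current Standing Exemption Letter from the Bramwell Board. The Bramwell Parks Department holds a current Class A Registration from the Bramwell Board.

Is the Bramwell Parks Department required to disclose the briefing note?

Yes — the Bramwell Parks Department must disclose the briefing note.

Exception (a) fails — the reference index is 817, short of 900.
Exception (b) fails — there is no Annual Exemption Letter in force.
Exception (c): the reportable unit count is 83, below the 107 limit; the briefing note was obtained under a confidentiality agreement — every condition holds. But: (h) operates against (c): assessed value is $237,000, under the $257,000 limit. So (c) is unavailable.
Exception (d): the briefing note names a confidential informant; the briefing note relates to a pending investigation; the number of pages in the record is 71, below the 74 limit — every condition holds. But applying paragraphs (i)–(o): (i) is triggered — a current Schedule A Approval is held. (j) would limit (i) — a current Standing Exemption Letter is held — but (k) sets (j) aside: (k) applies — Jun is the subject of the briefing note. (l) is engaged (a current Tier D Certificate is held), but is set aside by (m): (m) operates — aggregate throughput is 7,580 units, less than the 7,910 units limit. (n) is triggered (the qualifying period is 40 days, under the 45 days limit), but is set aside by (o): (o) operates against (n): a current Schedule G Declaration is held. So (d) is unavailable.
None of the exceptions is available; § 86.7 applies in full.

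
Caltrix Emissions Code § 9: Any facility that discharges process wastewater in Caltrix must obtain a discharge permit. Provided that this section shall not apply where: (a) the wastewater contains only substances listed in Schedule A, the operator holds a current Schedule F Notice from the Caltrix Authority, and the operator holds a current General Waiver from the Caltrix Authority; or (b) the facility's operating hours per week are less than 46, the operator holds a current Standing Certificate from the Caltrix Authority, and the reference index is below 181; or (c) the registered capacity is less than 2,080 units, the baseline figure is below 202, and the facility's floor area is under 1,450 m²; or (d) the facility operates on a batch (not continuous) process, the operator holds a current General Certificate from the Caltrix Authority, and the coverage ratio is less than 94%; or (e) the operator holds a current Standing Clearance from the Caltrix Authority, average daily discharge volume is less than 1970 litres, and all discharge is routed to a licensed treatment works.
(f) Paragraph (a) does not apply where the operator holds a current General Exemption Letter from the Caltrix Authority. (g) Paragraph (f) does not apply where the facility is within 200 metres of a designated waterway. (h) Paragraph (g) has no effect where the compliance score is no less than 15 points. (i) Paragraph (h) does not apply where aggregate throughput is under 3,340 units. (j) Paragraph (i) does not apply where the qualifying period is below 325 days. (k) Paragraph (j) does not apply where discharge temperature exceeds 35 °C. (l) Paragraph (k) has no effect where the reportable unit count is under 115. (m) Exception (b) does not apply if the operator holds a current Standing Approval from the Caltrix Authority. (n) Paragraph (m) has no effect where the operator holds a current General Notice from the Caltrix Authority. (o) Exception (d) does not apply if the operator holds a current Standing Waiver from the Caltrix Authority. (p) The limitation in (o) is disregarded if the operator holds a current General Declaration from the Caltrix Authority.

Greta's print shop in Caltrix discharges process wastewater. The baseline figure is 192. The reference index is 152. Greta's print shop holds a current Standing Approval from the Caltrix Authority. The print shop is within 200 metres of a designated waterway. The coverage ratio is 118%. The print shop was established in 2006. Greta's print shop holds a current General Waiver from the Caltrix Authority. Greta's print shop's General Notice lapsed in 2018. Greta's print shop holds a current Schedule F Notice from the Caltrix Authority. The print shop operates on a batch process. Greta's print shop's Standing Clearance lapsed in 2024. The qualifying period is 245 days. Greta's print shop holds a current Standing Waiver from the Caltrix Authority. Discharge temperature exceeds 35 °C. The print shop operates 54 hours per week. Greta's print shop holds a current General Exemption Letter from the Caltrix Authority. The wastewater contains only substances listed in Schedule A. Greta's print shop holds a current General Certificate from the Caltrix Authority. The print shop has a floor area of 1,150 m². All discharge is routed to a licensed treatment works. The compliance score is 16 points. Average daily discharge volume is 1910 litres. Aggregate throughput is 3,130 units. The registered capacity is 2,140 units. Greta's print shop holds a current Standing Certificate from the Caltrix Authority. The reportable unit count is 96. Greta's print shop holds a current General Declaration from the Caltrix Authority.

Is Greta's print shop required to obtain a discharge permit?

Exception (a) is satisfied on its face — the wastewater is Schedule-A-only; a current Schedule F Notice is held; a current General Waiver is held. But: (f) operates against (a): a current General Exemption Letter is held. (g) applies (the print shop is within 200 m of a designated waterway), but is itself disapplied by (h): (h) applies — the compliance score is 16 points, meeting the 15 points threshold. (i) operates (aggregate throughput is 3,130 units, under the 3,340 units limit), but is overridden by (j): (j) operates against (i): the qualifying period is 245 days, below the 325 days limit. (k) would limit (j) — discharge temperature exceeds 35 °C — but (l) sets (k) aside: (l) operates against (k): the reportable unit count is 96, under the 115 limit. Exception (a) does not apply.
Exception (b) does not apply: the facility's operating hours per week are 54, not less than 46.
Exception (c) fails — the registered capacity is 2,140 units, not less than 2,080 units.
Exception (d) requires that the coverage ratio is less than 94%; but the coverage ratio is 118%, not less than 94%, so (d) is unavailable.
Exception (e) does not apply: no current Standing Clearance is held.
No exception displaces § 9.

Yes — Greta's print shop must obtain a discharge permit.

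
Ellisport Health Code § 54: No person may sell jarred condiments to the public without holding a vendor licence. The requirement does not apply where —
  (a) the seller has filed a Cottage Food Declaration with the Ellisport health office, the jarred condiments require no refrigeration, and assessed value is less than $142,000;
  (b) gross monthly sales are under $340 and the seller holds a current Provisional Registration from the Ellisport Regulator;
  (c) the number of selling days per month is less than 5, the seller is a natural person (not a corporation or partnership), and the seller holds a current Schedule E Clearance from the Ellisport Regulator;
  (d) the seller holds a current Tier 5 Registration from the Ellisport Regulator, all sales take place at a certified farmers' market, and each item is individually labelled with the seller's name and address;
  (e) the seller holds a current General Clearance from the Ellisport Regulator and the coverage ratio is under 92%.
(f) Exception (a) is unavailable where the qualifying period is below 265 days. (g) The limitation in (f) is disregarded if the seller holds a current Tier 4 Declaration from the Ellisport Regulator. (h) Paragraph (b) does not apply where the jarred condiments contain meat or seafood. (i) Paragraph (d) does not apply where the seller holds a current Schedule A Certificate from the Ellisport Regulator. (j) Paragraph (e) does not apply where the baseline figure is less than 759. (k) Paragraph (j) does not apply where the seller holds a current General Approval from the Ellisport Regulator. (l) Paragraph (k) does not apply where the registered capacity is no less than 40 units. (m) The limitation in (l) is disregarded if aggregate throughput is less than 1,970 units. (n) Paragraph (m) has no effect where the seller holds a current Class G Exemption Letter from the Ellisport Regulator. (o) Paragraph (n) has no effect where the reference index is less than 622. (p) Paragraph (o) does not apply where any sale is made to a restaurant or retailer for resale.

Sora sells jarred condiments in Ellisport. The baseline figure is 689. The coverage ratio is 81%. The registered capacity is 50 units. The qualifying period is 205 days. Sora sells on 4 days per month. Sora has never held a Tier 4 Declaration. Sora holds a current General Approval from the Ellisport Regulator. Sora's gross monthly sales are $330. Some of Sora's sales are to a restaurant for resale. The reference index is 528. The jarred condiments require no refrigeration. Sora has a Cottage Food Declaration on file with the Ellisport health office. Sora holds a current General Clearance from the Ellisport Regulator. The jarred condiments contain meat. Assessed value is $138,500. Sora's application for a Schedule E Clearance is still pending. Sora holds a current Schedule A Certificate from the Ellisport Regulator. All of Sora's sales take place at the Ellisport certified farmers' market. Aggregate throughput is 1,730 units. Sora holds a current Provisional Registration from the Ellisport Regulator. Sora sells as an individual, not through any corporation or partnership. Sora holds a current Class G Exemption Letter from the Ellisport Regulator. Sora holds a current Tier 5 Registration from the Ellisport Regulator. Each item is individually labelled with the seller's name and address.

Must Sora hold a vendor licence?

Yes — Sora must hold a vendor licence.

Exception (a): a Cottage Food Declaration is on file; the jarred condiments are shelf-stable; assessed value is $138,500, less than the $142,000 limit — every condition holds. But: (f) applies — the qualifying period is 205 days, below the 265 days limit. (g) is not triggered (no current Tier 4 Declaration is held), so (f) stands. (a) is therefore removed.
All of (b)'s requirements are met (gross monthly sales are $330, under the $340 limit; a current Provisional Registration is held). However, paragraph (h) must be considered: (h) is engaged — the jarred condiments contain meat. Exception (b) does not apply.
Exception (c) does not apply: the Schedule E Clearance is not current.
Exception (d): a current Tier 5 Registration is held; all sales are at a certified farmers' market; items are individually labelled — every condition holds. But applying paragraph (i): (i) operates against (d): a current Schedule A Certificate is held. (d) is therefore removed.
All of (e)'s requirements are met (a current General Clearance is held; the coverage ratio is 81%, under the 92% limit). But applying paragraphs (j)–(p): (j) is triggered — the baseline figure is 689, less than the 759 limit. (k) applies (a current General Approval is held), but is overridden by (l): (l) operates against (k): the registered capacity is 50 units, meeting the 40 units threshold. (m) is triggered (aggregate throughput is 1,730 units, less than the 1,970 units limit), but is displaced by (n): (n) operates against (m): a current Class G Exemption Letter is held. (o) would limit (n) — the reference index is 528, less than the 622 limit — but (p) sets (o) aside: (p) is triggered — some sales are to a restaurant for resale. So (e) is unavailable.
No exception displaces § 54.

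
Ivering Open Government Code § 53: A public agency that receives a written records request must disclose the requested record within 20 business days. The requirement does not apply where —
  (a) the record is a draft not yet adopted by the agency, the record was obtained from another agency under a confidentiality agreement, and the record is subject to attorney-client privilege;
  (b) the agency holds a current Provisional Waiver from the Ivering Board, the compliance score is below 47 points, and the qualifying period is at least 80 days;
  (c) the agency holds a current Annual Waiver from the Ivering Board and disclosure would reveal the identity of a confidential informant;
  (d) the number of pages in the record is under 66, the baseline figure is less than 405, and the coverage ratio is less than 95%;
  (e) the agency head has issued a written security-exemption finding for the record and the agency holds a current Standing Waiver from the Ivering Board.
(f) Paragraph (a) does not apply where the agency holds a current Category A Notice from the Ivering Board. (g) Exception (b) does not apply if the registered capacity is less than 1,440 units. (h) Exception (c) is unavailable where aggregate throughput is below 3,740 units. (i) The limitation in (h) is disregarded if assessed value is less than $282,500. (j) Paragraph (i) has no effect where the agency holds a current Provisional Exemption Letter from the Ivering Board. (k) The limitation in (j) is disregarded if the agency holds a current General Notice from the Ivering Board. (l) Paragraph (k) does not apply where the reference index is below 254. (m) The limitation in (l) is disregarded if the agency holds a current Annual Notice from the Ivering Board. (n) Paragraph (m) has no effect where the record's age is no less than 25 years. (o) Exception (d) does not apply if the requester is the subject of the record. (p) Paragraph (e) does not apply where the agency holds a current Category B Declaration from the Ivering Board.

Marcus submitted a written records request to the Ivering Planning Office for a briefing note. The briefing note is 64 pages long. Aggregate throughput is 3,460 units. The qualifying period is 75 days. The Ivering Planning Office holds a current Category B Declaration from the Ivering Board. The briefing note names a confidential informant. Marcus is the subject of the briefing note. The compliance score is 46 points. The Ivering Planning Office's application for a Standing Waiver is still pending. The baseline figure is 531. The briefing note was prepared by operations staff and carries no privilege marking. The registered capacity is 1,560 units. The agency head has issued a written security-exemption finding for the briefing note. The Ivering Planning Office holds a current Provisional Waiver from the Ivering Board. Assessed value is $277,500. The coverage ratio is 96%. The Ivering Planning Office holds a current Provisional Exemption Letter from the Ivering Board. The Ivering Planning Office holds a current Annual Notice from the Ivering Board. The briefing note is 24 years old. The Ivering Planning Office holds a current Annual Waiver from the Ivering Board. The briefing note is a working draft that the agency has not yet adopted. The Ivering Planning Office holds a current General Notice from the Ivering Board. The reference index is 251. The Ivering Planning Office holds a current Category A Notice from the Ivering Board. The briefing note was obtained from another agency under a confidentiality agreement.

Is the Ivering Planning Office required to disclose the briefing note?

No — exception (c) applies; the Ivering Planning Office is not required to disclose the briefing note.

Exception (a) fails — the briefing note carries no privilege marking.
Exception (b) does not apply: the qualifying period is 75 days, short of 80 days.
All of (c)'s requirements are met (a current Annual Waiver is held; the briefing note names a confidential informant). Under paragraphs (h)–(n): (h) is triggered (aggregate throughput is 3,460 units, below the 3,740 units limit), but is itself disapplied by (i): (i) is triggered — assessed value is $277,500, less than the $282,500 limit. (j) would limit (i) — a current Provisional Exemption Letter is held — but (k) sets (j) aside: (k) is triggered — a current General Notice is held. (l) operates (the reference index is 251, below the 254 limit), but yields to (m): (m) operates against (l): a current Annual Notice is held. (n), which would lift (m), is not triggered — the record's age is 24 years, short of 25 years. So (c) applies.
Exception (d) requires that the baseline figure is less than 405; but the baseline figure is 531, not less than 405, so (d) is unavailable.
Exception (e) requires that the agency holds a current Standing Waiver from the Ivering Board; but there is no Standing Waiver in force, so (e) is unavailable.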